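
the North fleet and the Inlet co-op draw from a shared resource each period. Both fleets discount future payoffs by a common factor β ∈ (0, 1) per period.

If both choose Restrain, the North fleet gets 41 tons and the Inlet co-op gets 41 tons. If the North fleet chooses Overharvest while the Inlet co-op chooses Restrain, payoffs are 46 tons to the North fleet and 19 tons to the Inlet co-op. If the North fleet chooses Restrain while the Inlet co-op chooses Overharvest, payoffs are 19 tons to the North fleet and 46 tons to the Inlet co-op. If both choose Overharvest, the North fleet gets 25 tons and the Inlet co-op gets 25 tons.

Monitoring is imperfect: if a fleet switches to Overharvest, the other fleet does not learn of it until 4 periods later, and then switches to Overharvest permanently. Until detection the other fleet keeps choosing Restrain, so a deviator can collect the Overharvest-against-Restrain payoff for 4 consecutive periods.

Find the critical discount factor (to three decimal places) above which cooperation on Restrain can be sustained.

0.699

A deviator earns 46 for 4 periods, then 25 forever; cooperating earns 41 forever. Multiplying the IC by (1−β):
41 ≥ 46(1−β^4) + 25β^4, so 21·β^4 ≥ 5 and β^4 ≥ 5/21.
β ≥ (5/21)^(1/4) ≈ 0.699.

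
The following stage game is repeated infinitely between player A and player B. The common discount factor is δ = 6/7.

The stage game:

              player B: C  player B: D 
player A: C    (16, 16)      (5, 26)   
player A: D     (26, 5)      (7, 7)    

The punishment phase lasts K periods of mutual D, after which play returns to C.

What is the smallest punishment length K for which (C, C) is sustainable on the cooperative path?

IC: δ(1−δ^K)/(1−δ) ≥ (26−16)/(16−7) = 10/9.
With δ = 6/7: need 1 − δ^K ≥ 10/9·(1−6/7)/(6/7), i.e. δ^K ≤ 0.8148.
Since (6/7)^1 = 0.8571 and (6/7)^2 = 0.7347, the smallest such K is 2.

2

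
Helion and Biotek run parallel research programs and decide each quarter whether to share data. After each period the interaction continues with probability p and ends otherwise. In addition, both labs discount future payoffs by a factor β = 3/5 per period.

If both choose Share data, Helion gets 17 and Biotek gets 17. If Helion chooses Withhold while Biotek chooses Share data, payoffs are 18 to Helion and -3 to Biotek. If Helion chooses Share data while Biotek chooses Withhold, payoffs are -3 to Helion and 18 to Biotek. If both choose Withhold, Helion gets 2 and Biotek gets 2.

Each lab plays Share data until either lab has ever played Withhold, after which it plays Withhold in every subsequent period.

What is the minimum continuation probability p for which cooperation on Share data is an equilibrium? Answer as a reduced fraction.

5/48

Expected continuation weight on next period's payoff is β·p = 3/5·p, which plays the role of the discount factor.
Cooperation requires 3/5·p ≥ (18−17)/(18−2) = 1/16, hence p ≥ 5/48.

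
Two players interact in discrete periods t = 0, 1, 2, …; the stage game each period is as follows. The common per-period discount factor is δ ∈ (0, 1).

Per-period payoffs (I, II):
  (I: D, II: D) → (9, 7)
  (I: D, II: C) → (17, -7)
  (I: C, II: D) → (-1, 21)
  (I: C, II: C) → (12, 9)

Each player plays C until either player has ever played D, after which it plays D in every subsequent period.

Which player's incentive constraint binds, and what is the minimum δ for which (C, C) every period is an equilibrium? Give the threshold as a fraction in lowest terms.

For I: deviation gain 17−12 = 5, per-period punishment loss 12−9 = 3. IC gives δ ≥ 5/8.
For II: gain 12, loss 2 per period, so δ ≥ 12/14 = 6/7.
The tighter constraint is II's, so cooperation needs δ ≥ 6/7.

II; δ ≥ 6/7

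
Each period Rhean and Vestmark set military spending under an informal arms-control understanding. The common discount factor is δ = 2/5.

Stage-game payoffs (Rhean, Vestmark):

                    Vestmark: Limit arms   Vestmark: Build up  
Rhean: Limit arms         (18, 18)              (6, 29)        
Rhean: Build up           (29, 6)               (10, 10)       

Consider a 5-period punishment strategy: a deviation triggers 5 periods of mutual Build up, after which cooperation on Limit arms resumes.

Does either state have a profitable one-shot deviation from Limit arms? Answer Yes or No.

A one-shot deviation gives 29 now, then 10 for 5 periods, then back to 18.
Gain from deviating: (29−18) today; loss: (18−10) in each of the next 5 periods.
No-deviation condition: (18−10)(δ+…+δ^5) ≥ 29−18, i.e. δ+…+δ^5 ≥ 11/8.
At δ = 2/5: δ+…+δ^5 = 0.6598 < 1.3750.
So cooperation is not sustainable.

Yes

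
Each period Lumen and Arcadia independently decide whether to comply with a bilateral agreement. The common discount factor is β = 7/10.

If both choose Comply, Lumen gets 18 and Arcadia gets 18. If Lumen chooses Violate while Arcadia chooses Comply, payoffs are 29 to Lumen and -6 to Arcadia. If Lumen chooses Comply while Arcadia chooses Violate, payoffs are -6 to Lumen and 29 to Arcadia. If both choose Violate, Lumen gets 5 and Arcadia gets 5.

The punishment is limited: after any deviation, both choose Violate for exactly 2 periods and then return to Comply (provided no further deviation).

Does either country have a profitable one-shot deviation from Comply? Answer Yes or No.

No

IC: β+…+β^2 ≥ (29−18)/(18−5) = 11/13.
At β = 7/10: partial sum = 1.1900 ≥ 0.8462. Cooperation sustainable.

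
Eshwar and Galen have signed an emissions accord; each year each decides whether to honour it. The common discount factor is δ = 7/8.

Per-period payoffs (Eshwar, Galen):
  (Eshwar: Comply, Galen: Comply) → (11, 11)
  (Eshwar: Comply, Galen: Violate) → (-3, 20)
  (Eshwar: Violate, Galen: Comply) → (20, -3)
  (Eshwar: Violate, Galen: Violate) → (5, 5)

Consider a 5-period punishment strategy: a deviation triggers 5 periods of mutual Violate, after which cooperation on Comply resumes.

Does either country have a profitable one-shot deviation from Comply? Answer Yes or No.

No

IC: δ+…+δ^5 ≥ (20−11)/(11−5) = 3/2.
At δ = 7/8: partial sum = 3.4096 ≥ 1.5000. Cooperation sustainable.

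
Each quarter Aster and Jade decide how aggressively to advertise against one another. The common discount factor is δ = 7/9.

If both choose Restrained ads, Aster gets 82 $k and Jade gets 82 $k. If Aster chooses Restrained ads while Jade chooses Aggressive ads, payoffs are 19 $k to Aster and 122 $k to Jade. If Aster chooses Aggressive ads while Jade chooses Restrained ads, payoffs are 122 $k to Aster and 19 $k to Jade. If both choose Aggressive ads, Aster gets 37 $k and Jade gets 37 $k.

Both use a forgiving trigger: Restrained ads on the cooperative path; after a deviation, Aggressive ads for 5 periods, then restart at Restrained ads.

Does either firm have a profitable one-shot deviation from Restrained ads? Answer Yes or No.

Comparing payoff streams over the 6 periods until play realigns: cooperate → 82(1+δ+…+δ^5); deviate → 122 + 37(δ+…+δ^5).
Cooperation is sustained iff (82−37)(δ+…+δ^5) ≥ 122−82.
δ+…+δ^5 = 7/9·(1−(7/9)^5)/(1−7/9) = 2.5038, and (122−82)/(82−37) = 0.8889.
2.5038 ≥ 0.8889, so cooperation is sustainable.

No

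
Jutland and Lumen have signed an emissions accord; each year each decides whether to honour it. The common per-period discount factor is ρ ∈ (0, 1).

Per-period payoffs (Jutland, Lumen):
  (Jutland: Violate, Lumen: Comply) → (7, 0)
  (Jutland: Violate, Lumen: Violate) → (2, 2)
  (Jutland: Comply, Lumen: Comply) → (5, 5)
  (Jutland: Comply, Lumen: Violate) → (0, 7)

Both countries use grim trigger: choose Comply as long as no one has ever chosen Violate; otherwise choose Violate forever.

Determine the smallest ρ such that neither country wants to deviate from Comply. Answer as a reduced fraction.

One-period gain from deviating is 7 − 5 = 2. The loss is 5 − 2 = 3 in every subsequent period, with present value 3·ρ/(1−ρ).
Deviation is unprofitable when 3·ρ/(1−ρ) ≥ 2, i.e. ρ/(1−ρ) ≥ 2/3.
Equivalently ρ ≥ 2/(2+3) = 2/5.

2/5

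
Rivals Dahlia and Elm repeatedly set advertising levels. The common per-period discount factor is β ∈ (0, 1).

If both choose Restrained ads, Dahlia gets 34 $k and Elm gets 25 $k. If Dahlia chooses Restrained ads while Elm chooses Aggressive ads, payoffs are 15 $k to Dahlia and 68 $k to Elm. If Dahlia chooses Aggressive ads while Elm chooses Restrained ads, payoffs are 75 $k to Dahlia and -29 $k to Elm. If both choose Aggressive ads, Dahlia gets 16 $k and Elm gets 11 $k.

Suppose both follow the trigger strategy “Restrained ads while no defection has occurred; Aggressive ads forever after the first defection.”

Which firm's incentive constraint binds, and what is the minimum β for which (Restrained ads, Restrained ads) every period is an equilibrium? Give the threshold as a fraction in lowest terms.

Elm; β ≥ 43/57

For Dahlia: deviation gain 75−34 = 41, per-period punishment loss 34−16 = 18. IC gives β ≥ 41/59.
For Elm: gain 43, loss 14 per period, so β ≥ 43/57.
The tighter constraint is Elm's, so cooperation needs β ≥ 43/57.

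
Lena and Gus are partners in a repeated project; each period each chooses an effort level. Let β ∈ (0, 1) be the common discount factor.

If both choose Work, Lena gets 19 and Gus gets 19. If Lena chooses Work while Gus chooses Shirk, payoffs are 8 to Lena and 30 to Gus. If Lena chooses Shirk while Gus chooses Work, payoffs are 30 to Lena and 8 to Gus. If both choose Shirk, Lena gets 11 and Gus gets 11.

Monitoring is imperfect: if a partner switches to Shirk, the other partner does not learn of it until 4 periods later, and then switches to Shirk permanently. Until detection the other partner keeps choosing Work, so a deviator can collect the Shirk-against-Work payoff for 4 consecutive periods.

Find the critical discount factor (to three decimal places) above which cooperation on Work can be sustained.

0.872

Deviating for the 4 undetected periods gains 30−19 = 11 per period over cooperation, then loses 19−11 = 8 per period forever once punishment starts.
Gain: 11(1 + β + … + β^3); loss: 8·β^4/(1−β).
No profitable deviation ⇔ 11(1−β^4) ≤ 8·β^4, i.e. β^4 ≥ 11/(11+8) = 11/19.
Hence β ≥ (11/19)^(1/4) ≈ 0.872.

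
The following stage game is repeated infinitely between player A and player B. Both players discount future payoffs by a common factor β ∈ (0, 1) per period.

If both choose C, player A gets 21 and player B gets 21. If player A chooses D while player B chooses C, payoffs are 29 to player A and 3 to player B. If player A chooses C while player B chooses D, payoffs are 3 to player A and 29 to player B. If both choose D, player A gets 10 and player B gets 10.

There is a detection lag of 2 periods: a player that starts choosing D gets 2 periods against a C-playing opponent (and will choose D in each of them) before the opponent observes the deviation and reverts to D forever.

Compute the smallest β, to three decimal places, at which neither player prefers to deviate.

A deviator earns 29 for 2 periods, then 10 forever; cooperating earns 21 forever. Multiplying the IC by (1−β):
21 ≥ 29(1−β^2) + 10β^2, so 19·β^2 ≥ 8 and β^2 ≥ 8/19.
β ≥ (8/19)^(1/2) ≈ 0.649.

0.649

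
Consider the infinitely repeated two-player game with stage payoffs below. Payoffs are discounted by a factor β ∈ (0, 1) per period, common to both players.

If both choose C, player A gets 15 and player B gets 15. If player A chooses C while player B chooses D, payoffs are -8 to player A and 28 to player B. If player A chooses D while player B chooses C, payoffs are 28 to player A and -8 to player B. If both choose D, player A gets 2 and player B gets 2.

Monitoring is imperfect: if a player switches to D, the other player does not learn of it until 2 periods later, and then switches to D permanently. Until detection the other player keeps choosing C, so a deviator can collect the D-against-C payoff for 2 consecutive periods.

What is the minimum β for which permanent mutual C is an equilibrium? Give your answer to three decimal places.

Deviating for the 2 undetected periods gains 28−15 = 13 per period over cooperation, then loses 15−2 = 13 per period forever once punishment starts.
Gain: 13(1 + β + … + β^1); loss: 13·β^2/(1−β).
No profitable deviation ⇔ 13(1−β^2) ≤ 13·β^2, i.e. β^2 ≥ 13/(13+13) = 1/2.
Hence β ≥ (1/2)^(1/2) ≈ 0.707.

0.707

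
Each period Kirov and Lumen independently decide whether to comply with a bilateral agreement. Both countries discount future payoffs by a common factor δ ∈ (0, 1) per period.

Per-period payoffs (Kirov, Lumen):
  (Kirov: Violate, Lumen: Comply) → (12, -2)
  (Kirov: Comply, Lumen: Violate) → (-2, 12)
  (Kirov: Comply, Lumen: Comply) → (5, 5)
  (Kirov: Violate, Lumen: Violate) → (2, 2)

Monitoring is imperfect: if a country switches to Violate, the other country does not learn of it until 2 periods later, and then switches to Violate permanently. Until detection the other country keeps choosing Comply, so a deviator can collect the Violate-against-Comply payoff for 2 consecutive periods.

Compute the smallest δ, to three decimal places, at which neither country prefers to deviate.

0.837

The best deviation is to choose Violate for all 2 undetected periods, earning 12 each, then 2 forever once detected.
Deviation value: 12(1−δ^2)/(1−δ) + 2δ^2/(1−δ); cooperation value: 5/(1−δ).
IC: 5 ≥ 12(1−δ^2) + 2δ^2 = 12 − 10δ^2.
So δ^2 ≥ 7/10, giving δ ≥ (7/10)^(1/2) ≈ 0.837.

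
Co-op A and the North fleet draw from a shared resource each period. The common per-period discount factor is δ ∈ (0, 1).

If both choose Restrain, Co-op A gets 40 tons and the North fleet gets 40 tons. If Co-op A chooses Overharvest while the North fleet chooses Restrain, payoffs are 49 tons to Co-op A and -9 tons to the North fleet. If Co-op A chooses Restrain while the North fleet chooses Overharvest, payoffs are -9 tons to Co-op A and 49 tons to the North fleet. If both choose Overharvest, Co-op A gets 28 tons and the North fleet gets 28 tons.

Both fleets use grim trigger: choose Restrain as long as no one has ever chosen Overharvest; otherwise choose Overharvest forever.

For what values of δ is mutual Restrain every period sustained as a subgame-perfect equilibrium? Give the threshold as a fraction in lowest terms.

3/7

Under grim trigger the critical discount factor is (T−C)/(T−P) with T = 49, C = 40, P = 28.
δ* = (49−40)/(49−28) = 9/21 = 3/7.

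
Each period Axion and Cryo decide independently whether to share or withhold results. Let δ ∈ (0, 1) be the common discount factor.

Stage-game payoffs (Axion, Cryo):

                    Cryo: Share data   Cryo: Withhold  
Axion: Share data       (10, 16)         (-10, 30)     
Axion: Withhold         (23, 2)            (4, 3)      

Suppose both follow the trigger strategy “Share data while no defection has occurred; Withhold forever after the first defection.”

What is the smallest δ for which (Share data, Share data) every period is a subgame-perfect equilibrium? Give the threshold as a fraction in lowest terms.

Axion: cooperation gives 10 each period; deviation gives 23 once then 4 forever.
  10/(1−δ) ≥ 23 + 4δ/(1−δ) ⇒ δ ≥ 13/19.
Cryo: cooperation gives 16 each period; deviation gives 30 once then 3 forever.
  δ ≥ 14/27.
Both must hold, so the binding constraint is Axion's: δ ≥ 13/19.

13/19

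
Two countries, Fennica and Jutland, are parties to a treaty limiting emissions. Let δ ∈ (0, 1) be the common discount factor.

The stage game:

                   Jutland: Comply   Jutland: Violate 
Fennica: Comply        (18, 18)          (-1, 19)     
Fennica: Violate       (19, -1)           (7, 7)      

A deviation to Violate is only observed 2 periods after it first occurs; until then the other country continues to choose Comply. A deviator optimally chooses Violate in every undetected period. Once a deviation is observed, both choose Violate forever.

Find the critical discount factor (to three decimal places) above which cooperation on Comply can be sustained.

Deviating for the 2 undetected periods gains 19−18 = 1 per period over cooperation, then loses 18−7 = 11 per period forever once punishment starts.
Gain: 1(1 + δ + … + δ^1); loss: 11·δ^2/(1−δ).
No profitable deviation ⇔ 1(1−δ^2) ≤ 11·δ^2, i.e. δ^2 ≥ 1/(1+11) = 1/12.
Hence δ ≥ (1/12)^(1/2) ≈ 0.289.

0.289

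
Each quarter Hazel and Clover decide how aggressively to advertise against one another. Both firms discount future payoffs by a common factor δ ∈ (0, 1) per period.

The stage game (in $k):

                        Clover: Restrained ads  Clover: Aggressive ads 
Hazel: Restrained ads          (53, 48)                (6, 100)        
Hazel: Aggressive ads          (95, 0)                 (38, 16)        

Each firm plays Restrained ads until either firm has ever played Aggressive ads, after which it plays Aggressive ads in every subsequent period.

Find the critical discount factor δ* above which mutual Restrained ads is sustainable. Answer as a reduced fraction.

14/19

Hazel: cooperation gives 53 each period; deviation gives 95 once then 38 forever.
  53/(1−δ) ≥ 95 + 38δ/(1−δ) ⇒ δ ≥ 42/57 = 14/19.
Clover: cooperation gives 48 each period; deviation gives 100 once then 16 forever.
  δ ≥ 52/84 = 13/21.
Both must hold, so the binding constraint is Hazel's: δ ≥ 14/19.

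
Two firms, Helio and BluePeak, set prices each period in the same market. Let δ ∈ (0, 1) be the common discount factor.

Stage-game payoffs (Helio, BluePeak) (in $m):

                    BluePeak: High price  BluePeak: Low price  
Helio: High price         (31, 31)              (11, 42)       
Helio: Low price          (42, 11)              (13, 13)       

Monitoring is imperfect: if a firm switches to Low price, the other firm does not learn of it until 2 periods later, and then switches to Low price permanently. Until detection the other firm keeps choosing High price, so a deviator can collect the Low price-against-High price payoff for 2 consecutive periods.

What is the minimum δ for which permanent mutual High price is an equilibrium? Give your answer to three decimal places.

0.616

The best deviation is to choose Low price for all 2 undetected periods, earning 42 each, then 13 forever once detected.
Deviation value: 42(1−δ^2)/(1−δ) + 13δ^2/(1−δ); cooperation value: 31/(1−δ).
IC: 31 ≥ 42(1−δ^2) + 13δ^2 = 42 − 29δ^2.
So δ^2 ≥ 11/29, giving δ ≥ (11/29)^(1/2) ≈ 0.616.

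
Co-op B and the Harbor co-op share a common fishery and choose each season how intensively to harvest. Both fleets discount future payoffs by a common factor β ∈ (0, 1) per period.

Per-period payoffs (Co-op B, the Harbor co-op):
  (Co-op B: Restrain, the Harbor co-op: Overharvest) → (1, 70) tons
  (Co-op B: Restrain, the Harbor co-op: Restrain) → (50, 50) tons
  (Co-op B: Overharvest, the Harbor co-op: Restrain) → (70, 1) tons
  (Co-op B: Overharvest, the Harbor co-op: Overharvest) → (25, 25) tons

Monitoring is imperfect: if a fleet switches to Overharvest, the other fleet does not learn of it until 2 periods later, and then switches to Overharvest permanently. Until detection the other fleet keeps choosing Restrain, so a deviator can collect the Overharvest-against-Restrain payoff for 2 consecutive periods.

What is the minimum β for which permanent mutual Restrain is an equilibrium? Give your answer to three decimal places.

0.667

A deviator earns 70 for 2 periods, then 25 forever; cooperating earns 50 forever. Multiplying the IC by (1−β):
50 ≥ 70(1−β^2) + 25β^2, so 45·β^2 ≥ 20 and β^2 ≥ 4/9.
β ≥ (4/9)^(1/2) ≈ 0.667.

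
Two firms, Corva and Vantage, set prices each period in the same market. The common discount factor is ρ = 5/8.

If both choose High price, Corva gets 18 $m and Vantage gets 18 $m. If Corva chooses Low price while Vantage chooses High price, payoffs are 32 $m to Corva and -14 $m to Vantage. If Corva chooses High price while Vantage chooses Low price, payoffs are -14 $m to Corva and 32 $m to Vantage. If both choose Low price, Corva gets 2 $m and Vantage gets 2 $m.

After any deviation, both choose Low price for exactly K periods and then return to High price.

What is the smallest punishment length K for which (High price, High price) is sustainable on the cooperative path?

IC: ρ(1−ρ^K)/(1−ρ) ≥ (32−18)/(18−2) = 7/8.
With ρ = 5/8: need 1 − ρ^K ≥ 7/8·(1−5/8)/(5/8), i.e. ρ^K ≤ 0.4750.
Since (5/8)^1 = 0.6250 and (5/8)^2 = 0.3906, the smallest such K is 2.

2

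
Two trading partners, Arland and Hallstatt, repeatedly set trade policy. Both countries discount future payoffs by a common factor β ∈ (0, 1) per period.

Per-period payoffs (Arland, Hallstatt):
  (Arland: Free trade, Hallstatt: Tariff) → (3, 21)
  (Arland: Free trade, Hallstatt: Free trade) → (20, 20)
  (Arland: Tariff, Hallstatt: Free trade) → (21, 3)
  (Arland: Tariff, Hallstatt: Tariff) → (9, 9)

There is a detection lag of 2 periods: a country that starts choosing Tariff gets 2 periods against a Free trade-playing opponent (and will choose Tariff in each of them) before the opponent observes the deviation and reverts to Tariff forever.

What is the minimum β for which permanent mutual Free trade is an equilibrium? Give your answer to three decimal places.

0.289

The best deviation is to choose Tariff for all 2 undetected periods, earning 21 each, then 9 forever once detected.
Deviation value: 21(1−β^2)/(1−β) + 9β^2/(1−β); cooperation value: 20/(1−β).
IC: 20 ≥ 21(1−β^2) + 9β^2 = 21 − 12β^2.
So β^2 ≥ 1/12, giving β ≥ (1/12)^(1/2) ≈ 0.289.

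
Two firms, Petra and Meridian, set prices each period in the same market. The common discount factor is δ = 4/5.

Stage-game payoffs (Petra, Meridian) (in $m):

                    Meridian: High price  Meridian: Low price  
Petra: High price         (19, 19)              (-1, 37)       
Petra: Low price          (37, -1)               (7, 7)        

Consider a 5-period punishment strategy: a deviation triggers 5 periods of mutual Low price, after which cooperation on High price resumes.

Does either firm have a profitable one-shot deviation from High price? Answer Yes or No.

A one-shot deviation gives 37 now, then 7 for 5 periods, then back to 19.
Gain from deviating: (37−19) today; loss: (19−7) in each of the next 5 periods.
No-deviation condition: (19−7)(δ+…+δ^5) ≥ 37−19, i.e. δ+…+δ^5 ≥ 3/2.
At δ = 4/5: δ+…+δ^5 = 2.6893 ≥ 1.5000.
So cooperation is sustainable.

No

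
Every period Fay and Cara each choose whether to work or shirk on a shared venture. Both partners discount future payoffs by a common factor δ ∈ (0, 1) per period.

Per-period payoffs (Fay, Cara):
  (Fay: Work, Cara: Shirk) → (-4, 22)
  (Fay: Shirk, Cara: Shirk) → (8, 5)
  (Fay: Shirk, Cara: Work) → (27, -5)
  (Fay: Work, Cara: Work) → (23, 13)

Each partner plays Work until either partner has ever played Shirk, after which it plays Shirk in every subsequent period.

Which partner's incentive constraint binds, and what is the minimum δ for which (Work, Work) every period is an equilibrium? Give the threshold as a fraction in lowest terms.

Fay's threshold: (27−23)/(27−8) = 4/19.
Cara's threshold: (22−13)/(22−5) = 9/17.
4/19 < 9/17, so Cara binds and δ* = 9/17.

Cara; δ ≥ 9/17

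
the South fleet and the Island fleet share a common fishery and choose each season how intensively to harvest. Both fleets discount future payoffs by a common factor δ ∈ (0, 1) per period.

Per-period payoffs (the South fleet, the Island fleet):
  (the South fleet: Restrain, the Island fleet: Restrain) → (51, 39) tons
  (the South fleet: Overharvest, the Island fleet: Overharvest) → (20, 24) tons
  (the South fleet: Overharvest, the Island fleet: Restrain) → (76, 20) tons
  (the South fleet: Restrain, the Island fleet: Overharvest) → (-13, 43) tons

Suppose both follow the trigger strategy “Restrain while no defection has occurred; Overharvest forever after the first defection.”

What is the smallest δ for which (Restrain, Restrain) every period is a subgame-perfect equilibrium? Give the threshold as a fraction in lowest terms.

25/56

the South fleet: cooperation gives 51 each period; deviation gives 76 once then 20 forever.
  51/(1−δ) ≥ 76 + 20δ/(1−δ) ⇒ δ ≥ 25/56.
the Island fleet: cooperation gives 39 each period; deviation gives 43 once then 24 forever.
  δ ≥ 4/19.
Both must hold, so the binding constraint is the South fleet's: δ ≥ 25/56.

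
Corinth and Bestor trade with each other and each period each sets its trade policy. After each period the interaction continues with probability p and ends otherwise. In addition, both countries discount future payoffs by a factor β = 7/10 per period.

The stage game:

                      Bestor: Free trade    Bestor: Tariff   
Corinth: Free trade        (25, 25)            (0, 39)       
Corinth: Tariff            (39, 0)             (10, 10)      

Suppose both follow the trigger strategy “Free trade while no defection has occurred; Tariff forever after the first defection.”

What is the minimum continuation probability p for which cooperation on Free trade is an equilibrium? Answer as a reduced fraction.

Expected continuation weight on next period's payoff is β·p = 7/10·p, which plays the role of the discount factor.
Cooperation requires 7/10·p ≥ (39−25)/(39−10) = 14/29, hence p ≥ 20/29.

20/29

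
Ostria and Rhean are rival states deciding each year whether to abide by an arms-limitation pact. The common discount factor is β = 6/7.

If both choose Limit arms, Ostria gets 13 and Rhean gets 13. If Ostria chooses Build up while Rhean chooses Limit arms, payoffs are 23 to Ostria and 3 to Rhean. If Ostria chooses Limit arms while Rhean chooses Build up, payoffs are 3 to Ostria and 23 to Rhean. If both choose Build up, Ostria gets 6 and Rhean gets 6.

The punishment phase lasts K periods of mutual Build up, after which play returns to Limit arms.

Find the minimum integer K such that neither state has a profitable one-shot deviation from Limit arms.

2

No profitable deviation requires (13−6)(β+…+β^K) ≥ 23−13, i.e. β+…+β^K ≥ 10/7 ≈ 1.4286.
With β = 6/7, the partial sums are K=1: 0.8571, K=2: 1.5918.
K = 2 is the first length at which the sum reaches 1.4286.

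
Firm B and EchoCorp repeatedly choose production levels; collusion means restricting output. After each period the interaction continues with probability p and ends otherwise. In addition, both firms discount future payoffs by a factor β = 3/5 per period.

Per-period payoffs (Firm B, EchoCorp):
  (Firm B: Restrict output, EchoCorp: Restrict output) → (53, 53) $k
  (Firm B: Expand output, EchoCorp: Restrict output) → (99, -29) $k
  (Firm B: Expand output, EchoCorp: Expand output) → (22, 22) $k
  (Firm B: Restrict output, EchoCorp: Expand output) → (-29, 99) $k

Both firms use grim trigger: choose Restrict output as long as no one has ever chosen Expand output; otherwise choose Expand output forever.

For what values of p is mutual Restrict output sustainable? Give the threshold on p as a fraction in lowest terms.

Expected continuation weight on next period's payoff is β·p = 3/5·p, which plays the role of the discount factor.
Cooperation requires 3/5·p ≥ (99−53)/(99−22) = 46/77, hence p ≥ 230/231.

230/231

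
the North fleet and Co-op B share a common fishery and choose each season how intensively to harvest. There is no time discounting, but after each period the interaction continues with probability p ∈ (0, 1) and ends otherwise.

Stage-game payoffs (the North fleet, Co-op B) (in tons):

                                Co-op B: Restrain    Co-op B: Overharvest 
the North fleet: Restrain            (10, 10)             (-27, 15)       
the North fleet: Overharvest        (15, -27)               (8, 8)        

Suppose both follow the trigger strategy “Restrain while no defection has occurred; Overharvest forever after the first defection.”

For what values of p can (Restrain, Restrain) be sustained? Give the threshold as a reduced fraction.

With no time discounting, the continuation probability p plays the role of the discount factor.
Grim-trigger IC: 10/(1−p) ≥ 15 + 8p/(1−p) ⇒ p ≥ (15−10)/(15−8) = 5/7.

5/7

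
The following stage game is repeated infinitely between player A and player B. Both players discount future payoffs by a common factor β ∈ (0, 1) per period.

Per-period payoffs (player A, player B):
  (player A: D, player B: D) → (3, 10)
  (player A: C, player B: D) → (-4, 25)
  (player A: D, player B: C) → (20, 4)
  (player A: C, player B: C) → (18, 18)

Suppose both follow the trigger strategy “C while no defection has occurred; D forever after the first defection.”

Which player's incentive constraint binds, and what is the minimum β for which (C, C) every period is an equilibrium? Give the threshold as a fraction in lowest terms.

player A: cooperation gives 18 each period; deviation gives 20 once then 3 forever.
  18/(1−β) ≥ 20 + 3β/(1−β) ⇒ β ≥ 2/17.
player B: cooperation gives 18 each period; deviation gives 25 once then 10 forever.
  β ≥ 7/15.
Both must hold, so the binding constraint is player B's: β ≥ 7/15.

player B; β ≥ 7/15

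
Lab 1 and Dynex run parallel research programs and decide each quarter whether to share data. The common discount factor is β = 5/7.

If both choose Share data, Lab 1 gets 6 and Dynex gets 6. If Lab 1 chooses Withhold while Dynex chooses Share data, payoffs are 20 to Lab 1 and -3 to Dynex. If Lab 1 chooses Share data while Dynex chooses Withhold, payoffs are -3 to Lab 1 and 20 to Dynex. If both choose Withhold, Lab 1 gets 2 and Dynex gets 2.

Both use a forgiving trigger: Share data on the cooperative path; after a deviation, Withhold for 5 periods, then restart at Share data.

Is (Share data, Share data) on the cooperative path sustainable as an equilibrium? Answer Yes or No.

No

IC: β+…+β^5 ≥ (20−6)/(6−2) = 7/2.
At β = 5/7: partial sum = 2.0352 < 3.5000. Cooperation not sustainable.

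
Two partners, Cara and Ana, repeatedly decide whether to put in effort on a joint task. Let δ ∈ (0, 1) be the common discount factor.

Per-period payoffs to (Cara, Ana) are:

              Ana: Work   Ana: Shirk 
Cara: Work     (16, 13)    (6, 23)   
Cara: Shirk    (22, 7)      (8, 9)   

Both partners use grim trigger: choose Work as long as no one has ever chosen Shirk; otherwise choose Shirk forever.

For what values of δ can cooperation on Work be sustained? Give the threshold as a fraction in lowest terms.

5/7

Cara: cooperation gives 16 each period; deviation gives 22 once then 8 forever.
  16/(1−δ) ≥ 22 + 8δ/(1−δ) ⇒ δ ≥ 6/14 = 3/7.
Ana: cooperation gives 13 each period; deviation gives 23 once then 9 forever.
  δ ≥ 10/14 = 5/7.
Both must hold, so the binding constraint is Ana's: δ ≥ 5/7.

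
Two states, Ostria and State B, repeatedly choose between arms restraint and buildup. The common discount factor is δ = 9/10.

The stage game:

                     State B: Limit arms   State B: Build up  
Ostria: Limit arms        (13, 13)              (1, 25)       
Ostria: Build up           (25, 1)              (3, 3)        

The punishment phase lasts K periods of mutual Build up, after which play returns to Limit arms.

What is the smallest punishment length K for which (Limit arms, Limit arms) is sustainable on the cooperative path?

No profitable deviation requires (13−3)(δ+…+δ^K) ≥ 25−13, i.e. δ+…+δ^K ≥ 6/5 ≈ 1.2000.
With δ = 9/10, the partial sums are K=1: 0.9000, K=2: 1.7100.
K = 2 is the first length at which the sum reaches 1.2000.

2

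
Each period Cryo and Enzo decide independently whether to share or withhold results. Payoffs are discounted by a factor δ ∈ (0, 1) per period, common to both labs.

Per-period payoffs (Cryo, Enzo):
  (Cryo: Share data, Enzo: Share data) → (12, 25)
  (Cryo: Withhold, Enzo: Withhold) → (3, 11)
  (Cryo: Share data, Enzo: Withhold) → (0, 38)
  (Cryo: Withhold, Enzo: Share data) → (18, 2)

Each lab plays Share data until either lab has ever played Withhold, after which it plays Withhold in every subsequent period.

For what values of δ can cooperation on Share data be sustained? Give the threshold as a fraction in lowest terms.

Cryo's threshold: (18−12)/(18−3) = 2/5.
Enzo's threshold: (38−25)/(38−11) = 13/27.
2/5 < 13/27, so Enzo binds and δ* = 13/27.

13/27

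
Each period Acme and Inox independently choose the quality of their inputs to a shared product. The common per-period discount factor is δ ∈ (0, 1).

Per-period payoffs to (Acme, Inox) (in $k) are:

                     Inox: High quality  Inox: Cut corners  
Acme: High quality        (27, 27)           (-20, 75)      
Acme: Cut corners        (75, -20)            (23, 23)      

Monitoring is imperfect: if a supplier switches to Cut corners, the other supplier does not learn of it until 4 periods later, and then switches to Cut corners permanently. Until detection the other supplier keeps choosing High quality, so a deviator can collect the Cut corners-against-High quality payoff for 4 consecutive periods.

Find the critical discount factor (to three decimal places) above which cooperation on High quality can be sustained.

0.980

A deviator earns 75 for 4 periods, then 23 forever; cooperating earns 27 forever. Multiplying the IC by (1−δ):
27 ≥ 75(1−δ^4) + 23δ^4, so 52·δ^4 ≥ 48 and δ^4 ≥ 12/13.
δ ≥ (12/13)^(1/4) ≈ 0.980.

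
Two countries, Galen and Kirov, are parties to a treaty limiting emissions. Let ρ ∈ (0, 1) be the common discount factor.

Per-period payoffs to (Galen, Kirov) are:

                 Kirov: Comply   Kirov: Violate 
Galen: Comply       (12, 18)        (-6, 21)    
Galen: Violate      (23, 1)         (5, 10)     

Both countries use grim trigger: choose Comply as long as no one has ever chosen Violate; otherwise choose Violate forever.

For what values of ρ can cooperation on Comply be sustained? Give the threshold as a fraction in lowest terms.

For Galen: deviation gain 23−12 = 11, per-period punishment loss 12−5 = 7. IC gives ρ ≥ 11/18.
For Kirov: gain 3, loss 8 per period, so ρ ≥ 3/11.
The tighter constraint is Galen's, so cooperation needs ρ ≥ 11/18.

11/18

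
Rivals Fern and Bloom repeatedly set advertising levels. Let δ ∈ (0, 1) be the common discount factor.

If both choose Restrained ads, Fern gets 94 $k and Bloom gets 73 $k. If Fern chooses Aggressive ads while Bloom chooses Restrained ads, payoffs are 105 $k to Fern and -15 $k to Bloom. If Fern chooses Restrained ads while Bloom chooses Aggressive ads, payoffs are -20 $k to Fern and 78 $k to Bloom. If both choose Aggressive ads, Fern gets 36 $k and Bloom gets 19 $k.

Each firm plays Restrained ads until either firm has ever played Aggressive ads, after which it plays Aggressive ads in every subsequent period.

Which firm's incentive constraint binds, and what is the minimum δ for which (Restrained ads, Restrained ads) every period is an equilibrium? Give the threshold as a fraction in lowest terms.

For Fern: deviation gain 105−94 = 11, per-period punishment loss 94−36 = 58. IC gives δ ≥ 11/69.
For Bloom: gain 5, loss 54 per period, so δ ≥ 5/59.
The tighter constraint is Fern's, so cooperation needs δ ≥ 11/69.

Fern; δ ≥ 11/69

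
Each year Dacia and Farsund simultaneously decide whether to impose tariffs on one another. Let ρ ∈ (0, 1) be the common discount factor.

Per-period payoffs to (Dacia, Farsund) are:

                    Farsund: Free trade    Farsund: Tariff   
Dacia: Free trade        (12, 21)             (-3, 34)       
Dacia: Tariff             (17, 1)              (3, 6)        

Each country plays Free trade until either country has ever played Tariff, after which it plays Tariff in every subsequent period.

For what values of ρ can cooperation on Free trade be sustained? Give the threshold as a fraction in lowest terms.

For Dacia: deviation gain 17−12 = 5, per-period punishment loss 12−3 = 9. IC gives ρ ≥ 5/14.
For Farsund: gain 13, loss 15 per period, so ρ ≥ 13/28.
The tighter constraint is Farsund's, so cooperation needs ρ ≥ 13/28.

13/28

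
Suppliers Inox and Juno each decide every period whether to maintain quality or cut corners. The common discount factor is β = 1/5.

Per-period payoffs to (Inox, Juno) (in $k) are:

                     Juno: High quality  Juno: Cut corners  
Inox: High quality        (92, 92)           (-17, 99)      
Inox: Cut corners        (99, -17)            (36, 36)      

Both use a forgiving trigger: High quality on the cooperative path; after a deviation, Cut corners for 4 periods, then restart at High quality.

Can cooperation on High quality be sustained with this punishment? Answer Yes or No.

Yes

IC: β+…+β^4 ≥ (99−92)/(92−36) = 1/8.
At β = 1/5: partial sum = 0.2496 ≥ 0.1250. Cooperation sustainable.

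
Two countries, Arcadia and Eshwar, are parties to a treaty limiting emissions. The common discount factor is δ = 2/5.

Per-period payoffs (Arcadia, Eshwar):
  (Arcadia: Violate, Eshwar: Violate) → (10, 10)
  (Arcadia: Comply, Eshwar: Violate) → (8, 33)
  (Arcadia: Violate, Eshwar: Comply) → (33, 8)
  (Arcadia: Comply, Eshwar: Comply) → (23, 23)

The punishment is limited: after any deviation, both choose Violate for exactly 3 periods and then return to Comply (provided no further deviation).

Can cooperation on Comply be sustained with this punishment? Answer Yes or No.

No

A one-shot deviation gives 33 now, then 10 for 3 periods, then back to 23.
Gain from deviating: (33−23) today; loss: (23−10) in each of the next 3 periods.
No-deviation condition: (23−10)(δ+…+δ^3) ≥ 33−23, i.e. δ+…+δ^3 ≥ 10/13.
At δ = 2/5: δ+…+δ^3 = 0.6240 < 0.7692.
So cooperation is not sustainable.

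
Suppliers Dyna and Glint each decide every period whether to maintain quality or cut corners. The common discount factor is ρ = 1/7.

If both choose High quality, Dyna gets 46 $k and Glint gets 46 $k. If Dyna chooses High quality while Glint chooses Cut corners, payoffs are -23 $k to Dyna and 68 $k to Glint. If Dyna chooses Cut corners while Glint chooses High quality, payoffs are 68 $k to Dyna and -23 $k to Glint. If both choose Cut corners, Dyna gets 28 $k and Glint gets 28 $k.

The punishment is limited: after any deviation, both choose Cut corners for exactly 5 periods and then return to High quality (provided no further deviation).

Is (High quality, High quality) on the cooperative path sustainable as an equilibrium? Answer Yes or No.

A one-shot deviation gives 68 now, then 28 for 5 periods, then back to 46.
Gain from deviating: (68−46) today; loss: (46−28) in each of the next 5 periods.
No-deviation condition: (46−28)(ρ+…+ρ^5) ≥ 68−46, i.e. ρ+…+ρ^5 ≥ 11/9.
At ρ = 1/7: ρ+…+ρ^5 = 0.1667 < 1.2222.
So cooperation is not sustainable.

No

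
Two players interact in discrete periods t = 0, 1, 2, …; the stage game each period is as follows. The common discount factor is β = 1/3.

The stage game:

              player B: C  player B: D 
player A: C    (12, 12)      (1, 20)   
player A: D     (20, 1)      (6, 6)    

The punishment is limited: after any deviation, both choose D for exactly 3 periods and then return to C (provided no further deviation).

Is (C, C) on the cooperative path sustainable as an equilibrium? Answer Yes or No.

Comparing payoff streams over the 4 periods until play realigns: cooperate → 12(1+β+…+β^3); deviate → 20 + 6(β+…+β^3).
Cooperation is sustained iff (12−6)(β+…+β^3) ≥ 20−12.
β+…+β^3 = 1/3·(1−(1/3)^3)/(1−1/3) = 0.4815, and (20−12)/(12−6) = 1.3333.
0.4815 < 1.3333, so cooperation is not sustainable.

No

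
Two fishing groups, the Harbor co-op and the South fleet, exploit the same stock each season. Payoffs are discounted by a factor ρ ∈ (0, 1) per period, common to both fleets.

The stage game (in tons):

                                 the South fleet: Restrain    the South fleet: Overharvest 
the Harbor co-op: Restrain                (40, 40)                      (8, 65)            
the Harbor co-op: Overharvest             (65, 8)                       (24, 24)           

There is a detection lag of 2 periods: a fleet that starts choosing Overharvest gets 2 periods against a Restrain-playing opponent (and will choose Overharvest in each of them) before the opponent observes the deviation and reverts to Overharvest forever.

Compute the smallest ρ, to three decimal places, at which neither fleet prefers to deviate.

0.781

A deviator earns 65 for 2 periods, then 24 forever; cooperating earns 40 forever. Multiplying the IC by (1−ρ):
40 ≥ 65(1−ρ^2) + 24ρ^2, so 41·ρ^2 ≥ 25 and ρ^2 ≥ 25/41.
ρ ≥ (25/41)^(1/2) ≈ 0.781.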